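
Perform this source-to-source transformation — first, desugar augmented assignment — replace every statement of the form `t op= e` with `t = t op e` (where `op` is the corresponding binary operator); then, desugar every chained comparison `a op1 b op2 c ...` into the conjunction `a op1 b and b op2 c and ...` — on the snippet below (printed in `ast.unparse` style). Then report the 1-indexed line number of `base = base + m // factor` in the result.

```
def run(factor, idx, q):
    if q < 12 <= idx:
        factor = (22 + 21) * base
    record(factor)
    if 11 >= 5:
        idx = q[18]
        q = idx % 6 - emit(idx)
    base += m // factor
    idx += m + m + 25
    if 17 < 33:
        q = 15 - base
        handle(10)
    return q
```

8

Transformed code:
def run(factor, idx, q):
    if q < 12 and 12 <= idx:
        factor = (22 + 21) * base
    record(factor)
    if 11 >= 5:
        idx = q[18]
        q = idx % 6 - emit(idx)
    base = base + m // factor
    idx = idx + (m + m + 25)
    if 17 < 33:
        q = 15 - base
        handle(10)
    return q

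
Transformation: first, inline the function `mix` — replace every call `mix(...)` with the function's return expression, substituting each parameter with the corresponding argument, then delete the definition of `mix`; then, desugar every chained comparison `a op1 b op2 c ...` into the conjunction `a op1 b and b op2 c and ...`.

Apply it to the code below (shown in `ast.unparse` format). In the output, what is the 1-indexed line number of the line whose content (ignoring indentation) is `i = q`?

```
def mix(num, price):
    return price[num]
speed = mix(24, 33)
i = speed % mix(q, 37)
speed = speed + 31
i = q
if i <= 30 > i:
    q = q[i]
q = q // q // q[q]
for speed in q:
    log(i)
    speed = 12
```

Transformed code:
speed = 33[24]
i = speed % 37[q]
speed = speed + 31
i = q
if i <= 30 and 30 > i:
    q = q[i]
q = q // q // q[q]
for speed in q:
    log(i)
    speed = 12

4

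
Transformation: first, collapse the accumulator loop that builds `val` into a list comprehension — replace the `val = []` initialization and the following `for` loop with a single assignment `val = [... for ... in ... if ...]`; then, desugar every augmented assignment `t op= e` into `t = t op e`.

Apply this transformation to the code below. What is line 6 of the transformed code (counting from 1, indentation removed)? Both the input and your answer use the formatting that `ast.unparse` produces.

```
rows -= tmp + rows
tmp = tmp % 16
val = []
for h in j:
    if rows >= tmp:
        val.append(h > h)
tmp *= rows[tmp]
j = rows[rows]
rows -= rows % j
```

rows = rows - rows % j

Transformed code:
rows = rows - (tmp + rows)
tmp = tmp % 16
val = [h > h for h in j if rows >= tmp]
tmp = tmp * rows[tmp]
j = rows[rows]
rows = rows - rows % j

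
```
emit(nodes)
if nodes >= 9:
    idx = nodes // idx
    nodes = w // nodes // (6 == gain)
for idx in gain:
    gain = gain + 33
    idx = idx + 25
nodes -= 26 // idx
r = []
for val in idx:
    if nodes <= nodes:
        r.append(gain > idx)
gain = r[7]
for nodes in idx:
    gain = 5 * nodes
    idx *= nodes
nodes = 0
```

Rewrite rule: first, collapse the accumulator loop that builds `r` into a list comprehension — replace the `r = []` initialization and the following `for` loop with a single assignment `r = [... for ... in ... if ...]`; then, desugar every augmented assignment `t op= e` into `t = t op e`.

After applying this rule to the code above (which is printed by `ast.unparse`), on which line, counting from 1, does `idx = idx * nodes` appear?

Transformed code:
emit(nodes)
if nodes >= 9:
    idx = nodes // idx
    nodes = w // nodes // (6 == gain)
for idx in gain:
    gain = gain + 33
    idx = idx + 25
nodes = nodes - 26 // idx
r = [gain > idx for val in idx if nodes <= nodes]
gain = r[7]
for nodes in idx:
    gain = 5 * nodes
    idx = idx * nodes
nodes = 0

13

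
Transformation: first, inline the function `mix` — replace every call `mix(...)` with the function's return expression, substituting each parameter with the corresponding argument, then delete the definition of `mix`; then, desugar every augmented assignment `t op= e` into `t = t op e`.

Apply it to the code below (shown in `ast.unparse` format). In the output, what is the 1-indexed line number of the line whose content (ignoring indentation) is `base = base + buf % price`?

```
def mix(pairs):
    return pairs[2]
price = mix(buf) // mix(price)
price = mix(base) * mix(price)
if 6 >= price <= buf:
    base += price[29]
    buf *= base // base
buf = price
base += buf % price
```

7

Transformed code:
price = buf[2] // price[2]
price = base[2] * price[2]
if 6 >= price <= buf:
    base = base + price[29]
    buf = buf * (base // base)
buf = price
base = base + buf % price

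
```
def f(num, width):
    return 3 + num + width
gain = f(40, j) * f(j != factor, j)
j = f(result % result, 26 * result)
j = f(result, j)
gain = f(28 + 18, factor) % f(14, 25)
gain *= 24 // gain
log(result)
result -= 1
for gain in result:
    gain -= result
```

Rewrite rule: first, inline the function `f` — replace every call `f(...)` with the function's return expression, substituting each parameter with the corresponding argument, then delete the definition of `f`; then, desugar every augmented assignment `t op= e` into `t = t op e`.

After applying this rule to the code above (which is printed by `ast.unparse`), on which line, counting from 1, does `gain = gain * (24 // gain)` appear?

Transformed code:
gain = (3 + 40 + j) * (3 + (j != factor) + j)
j = 3 + result % result + 26 * result
j = 3 + result + j
gain = (3 + (28 + 18) + factor) % (3 + 14 + 25)
gain = gain * (24 // gain)
log(result)
result = result - 1
for gain in result:
    gain = gain - result

5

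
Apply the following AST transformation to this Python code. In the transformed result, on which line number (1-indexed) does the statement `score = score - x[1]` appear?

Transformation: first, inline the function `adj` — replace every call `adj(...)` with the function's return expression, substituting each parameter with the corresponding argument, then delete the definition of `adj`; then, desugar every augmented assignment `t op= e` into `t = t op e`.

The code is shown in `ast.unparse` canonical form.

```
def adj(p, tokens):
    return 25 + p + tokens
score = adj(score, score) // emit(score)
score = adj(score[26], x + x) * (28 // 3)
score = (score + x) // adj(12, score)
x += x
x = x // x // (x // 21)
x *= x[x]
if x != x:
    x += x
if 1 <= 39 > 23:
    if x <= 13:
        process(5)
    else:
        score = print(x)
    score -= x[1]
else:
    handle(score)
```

14

Transformed code:
score = (25 + score + score) // emit(score)
score = (25 + score[26] + (x + x)) * (28 // 3)
score = (score + x) // (25 + 12 + score)
x = x + x
x = x // x // (x // 21)
x = x * x[x]
if x != x:
    x = x + x
if 1 <= 39 > 23:
    if x <= 13:
        process(5)
    else:
        score = print(x)
    score = score - x[1]
else:
    handle(score)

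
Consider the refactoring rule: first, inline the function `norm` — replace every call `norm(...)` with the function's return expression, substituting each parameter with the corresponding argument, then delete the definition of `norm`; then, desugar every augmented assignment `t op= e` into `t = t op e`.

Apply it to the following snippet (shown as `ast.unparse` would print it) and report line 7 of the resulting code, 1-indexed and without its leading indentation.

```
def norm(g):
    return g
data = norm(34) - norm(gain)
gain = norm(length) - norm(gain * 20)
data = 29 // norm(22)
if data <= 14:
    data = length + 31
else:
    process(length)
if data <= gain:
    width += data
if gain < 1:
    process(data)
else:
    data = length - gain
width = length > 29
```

Transformed code:
data = 34 - gain
gain = length - gain * 20
data = 29 // 22
if data <= 14:
    data = length + 31
else:
    process(length)
if data <= gain:
    width = width + data
if gain < 1:
    process(data)
else:
    data = length - gain
width = length > 29

process(length)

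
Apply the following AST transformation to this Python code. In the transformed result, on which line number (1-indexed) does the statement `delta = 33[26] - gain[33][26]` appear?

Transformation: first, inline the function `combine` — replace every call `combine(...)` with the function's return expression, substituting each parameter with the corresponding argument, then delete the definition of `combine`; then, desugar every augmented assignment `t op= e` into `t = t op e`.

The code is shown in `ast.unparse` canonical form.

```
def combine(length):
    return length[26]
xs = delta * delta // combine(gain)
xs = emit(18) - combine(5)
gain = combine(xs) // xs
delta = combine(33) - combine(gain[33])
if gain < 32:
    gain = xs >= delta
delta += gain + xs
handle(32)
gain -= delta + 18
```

Transformed code:
xs = delta * delta // gain[26]
xs = emit(18) - 5[26]
gain = xs[26] // xs
delta = 33[26] - gain[33][26]
if gain < 32:
    gain = xs >= delta
delta = delta + (gain + xs)
handle(32)
gain = gain - (delta + 18)

4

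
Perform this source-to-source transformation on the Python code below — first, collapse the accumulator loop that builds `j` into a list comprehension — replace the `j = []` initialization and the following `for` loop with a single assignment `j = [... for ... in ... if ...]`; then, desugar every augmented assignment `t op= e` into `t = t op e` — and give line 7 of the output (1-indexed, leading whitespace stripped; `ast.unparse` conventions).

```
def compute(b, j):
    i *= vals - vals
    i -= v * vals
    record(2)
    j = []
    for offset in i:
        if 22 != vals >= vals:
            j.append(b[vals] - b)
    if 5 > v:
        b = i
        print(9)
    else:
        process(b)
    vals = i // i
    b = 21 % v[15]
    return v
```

b = i

Transformed code:
def compute(b, j):
    i = i * (vals - vals)
    i = i - v * vals
    record(2)
    j = [b[vals] - b for offset in i if 22 != vals >= vals]
    if 5 > v:
        b = i
        print(9)
    else:
        process(b)
    vals = i // i
    b = 21 % v[15]
    return v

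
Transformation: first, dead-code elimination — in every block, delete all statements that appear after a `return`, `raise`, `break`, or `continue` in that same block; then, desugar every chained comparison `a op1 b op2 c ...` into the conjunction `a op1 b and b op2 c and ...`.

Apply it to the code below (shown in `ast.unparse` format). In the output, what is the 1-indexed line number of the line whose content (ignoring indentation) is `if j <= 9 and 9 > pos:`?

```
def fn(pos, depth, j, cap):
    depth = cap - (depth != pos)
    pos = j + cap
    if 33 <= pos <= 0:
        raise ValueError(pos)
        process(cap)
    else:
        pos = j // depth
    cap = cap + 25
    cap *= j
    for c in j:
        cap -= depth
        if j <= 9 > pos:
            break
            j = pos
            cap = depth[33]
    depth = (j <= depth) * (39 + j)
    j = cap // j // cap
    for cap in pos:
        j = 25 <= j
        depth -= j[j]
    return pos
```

12

Transformed code:
def fn(pos, depth, j, cap):
    depth = cap - (depth != pos)
    pos = j + cap
    if 33 <= pos and pos <= 0:
        raise ValueError(pos)
    else:
        pos = j // depth
    cap = cap + 25
    cap *= j
    for c in j:
        cap -= depth
        if j <= 9 and 9 > pos:
            break
    depth = (j <= depth) * (39 + j)
    j = cap // j // cap
    for cap in pos:
        j = 25 <= j
        depth -= j[j]
    return pos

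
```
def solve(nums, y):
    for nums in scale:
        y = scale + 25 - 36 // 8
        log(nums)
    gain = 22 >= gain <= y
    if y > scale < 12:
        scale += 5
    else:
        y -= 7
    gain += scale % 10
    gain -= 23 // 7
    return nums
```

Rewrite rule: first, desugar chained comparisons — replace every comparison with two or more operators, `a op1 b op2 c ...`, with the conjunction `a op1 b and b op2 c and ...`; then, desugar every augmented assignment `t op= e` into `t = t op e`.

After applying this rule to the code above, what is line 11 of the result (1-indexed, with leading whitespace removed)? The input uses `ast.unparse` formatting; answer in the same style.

Transformed code:
def solve(nums, y):
    for nums in scale:
        y = scale + 25 - 36 // 8
        log(nums)
    gain = 22 >= gain and gain <= y
    if y > scale and scale < 12:
        scale = scale + 5
    else:
        y = y - 7
    gain = gain + scale % 10
    gain = gain - 23 // 7
    return nums

gain = gain - 23 // 7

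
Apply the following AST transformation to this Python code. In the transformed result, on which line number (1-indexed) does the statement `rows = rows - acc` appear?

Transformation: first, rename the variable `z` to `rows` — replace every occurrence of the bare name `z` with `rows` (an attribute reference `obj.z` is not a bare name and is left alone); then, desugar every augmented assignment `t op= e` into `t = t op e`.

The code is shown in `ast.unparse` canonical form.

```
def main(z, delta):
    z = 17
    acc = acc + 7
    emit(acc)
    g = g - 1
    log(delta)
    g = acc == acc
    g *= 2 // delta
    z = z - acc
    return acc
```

9

Transformed code:
def main(rows, delta):
    rows = 17
    acc = acc + 7
    emit(acc)
    g = g - 1
    log(delta)
    g = acc == acc
    g = g * (2 // delta)
    rows = rows - acc
    return acc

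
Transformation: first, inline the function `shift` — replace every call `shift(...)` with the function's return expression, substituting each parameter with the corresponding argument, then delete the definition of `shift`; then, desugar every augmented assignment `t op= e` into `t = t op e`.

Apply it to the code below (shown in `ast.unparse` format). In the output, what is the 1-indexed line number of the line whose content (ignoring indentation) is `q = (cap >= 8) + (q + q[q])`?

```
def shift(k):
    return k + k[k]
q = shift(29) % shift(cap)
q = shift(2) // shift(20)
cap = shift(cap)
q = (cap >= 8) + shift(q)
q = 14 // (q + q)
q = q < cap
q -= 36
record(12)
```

4

Transformed code:
q = (29 + 29[29]) % (cap + cap[cap])
q = (2 + 2[2]) // (20 + 20[20])
cap = cap + cap[cap]
q = (cap >= 8) + (q + q[q])
q = 14 // (q + q)
q = q < cap
q = q - 36
record(12)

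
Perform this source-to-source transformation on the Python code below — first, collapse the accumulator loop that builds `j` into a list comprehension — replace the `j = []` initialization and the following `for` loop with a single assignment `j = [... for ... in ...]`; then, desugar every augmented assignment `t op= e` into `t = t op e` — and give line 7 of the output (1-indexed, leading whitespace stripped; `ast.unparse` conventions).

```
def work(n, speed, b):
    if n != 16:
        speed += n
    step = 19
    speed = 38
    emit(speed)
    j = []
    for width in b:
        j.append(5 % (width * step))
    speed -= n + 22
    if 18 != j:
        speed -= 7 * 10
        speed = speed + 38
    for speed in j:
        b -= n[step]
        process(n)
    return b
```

j = [5 % (width * step) for width in b]

Transformed code:
def work(n, speed, b):
    if n != 16:
        speed = speed + n
    step = 19
    speed = 38
    emit(speed)
    j = [5 % (width * step) for width in b]
    speed = speed - (n + 22)
    if 18 != j:
        speed = speed - 7 * 10
        speed = speed + 38
    for speed in j:
        b = b - n[step]
        process(n)
    return b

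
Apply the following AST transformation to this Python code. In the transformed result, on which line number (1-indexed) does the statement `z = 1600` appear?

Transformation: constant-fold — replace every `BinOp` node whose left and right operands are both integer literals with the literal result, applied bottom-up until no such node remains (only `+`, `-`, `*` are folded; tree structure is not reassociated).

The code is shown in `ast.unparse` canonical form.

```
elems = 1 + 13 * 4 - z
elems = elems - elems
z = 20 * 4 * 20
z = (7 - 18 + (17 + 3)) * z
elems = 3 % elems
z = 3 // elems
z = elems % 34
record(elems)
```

3

Transformed code:
elems = 53 - z
elems = elems - elems
z = 1600
z = 9 * z
elems = 3 % elems
z = 3 // elems
z = elems % 34
record(elems)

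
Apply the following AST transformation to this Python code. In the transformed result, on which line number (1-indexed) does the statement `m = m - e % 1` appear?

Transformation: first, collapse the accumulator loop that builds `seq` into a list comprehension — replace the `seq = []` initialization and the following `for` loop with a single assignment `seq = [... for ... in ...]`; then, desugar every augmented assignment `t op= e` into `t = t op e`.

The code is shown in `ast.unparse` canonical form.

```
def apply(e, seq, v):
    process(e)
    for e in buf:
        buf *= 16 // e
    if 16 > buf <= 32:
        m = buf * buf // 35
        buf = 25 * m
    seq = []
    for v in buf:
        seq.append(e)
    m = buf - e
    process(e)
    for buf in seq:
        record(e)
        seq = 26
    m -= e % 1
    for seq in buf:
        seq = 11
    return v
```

Transformed code:
def apply(e, seq, v):
    process(e)
    for e in buf:
        buf = buf * (16 // e)
    if 16 > buf <= 32:
        m = buf * buf // 35
        buf = 25 * m
    seq = [e for v in buf]
    m = buf - e
    process(e)
    for buf in seq:
        record(e)
        seq = 26
    m = m - e % 1
    for seq in buf:
        seq = 11
    return v

14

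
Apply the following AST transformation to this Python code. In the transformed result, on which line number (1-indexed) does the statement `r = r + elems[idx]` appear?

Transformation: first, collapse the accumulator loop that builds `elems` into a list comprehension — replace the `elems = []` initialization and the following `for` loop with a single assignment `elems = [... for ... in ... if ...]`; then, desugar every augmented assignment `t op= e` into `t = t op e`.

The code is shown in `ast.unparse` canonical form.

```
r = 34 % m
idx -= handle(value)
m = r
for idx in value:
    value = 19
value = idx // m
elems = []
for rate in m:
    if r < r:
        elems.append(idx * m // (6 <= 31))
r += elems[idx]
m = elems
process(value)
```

8

Transformed code:
r = 34 % m
idx = idx - handle(value)
m = r
for idx in value:
    value = 19
value = idx // m
elems = [idx * m // (6 <= 31) for rate in m if r < r]
r = r + elems[idx]
m = elems
process(value)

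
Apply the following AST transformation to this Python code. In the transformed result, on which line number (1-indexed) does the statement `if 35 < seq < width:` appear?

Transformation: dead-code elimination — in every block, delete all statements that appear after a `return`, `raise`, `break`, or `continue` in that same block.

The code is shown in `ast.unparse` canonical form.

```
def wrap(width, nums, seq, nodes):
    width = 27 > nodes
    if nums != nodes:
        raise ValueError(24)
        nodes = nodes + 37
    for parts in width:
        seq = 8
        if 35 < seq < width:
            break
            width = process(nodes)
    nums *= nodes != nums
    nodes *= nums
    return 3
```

Transformed code:
def wrap(width, nums, seq, nodes):
    width = 27 > nodes
    if nums != nodes:
        raise ValueError(24)
    for parts in width:
        seq = 8
        if 35 < seq < width:
            break
    nums *= nodes != nums
    nodes *= nums
    return 3

7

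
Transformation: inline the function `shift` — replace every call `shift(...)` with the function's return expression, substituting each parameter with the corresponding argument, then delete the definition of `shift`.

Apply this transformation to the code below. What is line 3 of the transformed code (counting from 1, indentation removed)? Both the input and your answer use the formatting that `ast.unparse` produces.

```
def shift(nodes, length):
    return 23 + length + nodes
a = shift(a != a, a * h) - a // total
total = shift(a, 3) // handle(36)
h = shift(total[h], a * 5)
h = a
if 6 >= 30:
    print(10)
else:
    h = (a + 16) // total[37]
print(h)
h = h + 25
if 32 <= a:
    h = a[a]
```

Transformed code:
a = 23 + a * h + (a != a) - a // total
total = (23 + 3 + a) // handle(36)
h = 23 + a * 5 + total[h]
h = a
if 6 >= 30:
    print(10)
else:
    h = (a + 16) // total[37]
print(h)
h = h + 25
if 32 <= a:
    h = a[a]

h = 23 + a * 5 + total[h]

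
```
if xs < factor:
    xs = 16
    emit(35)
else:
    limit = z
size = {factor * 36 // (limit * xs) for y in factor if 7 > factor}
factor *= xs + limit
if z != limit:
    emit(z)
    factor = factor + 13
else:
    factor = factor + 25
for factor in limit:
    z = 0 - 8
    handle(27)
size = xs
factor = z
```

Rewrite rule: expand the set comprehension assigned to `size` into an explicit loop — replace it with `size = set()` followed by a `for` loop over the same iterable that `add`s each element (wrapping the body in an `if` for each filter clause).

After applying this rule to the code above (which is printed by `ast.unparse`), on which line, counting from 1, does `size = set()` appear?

6

Transformed code:
if xs < factor:
    xs = 16
    emit(35)
else:
    limit = z
size = set()
for y in factor:
    if 7 > factor:
        size.add(factor * 36 // (limit * xs))
factor *= xs + limit
if z != limit:
    emit(z)
    factor = factor + 13
else:
    factor = factor + 25
for factor in limit:
    z = 0 - 8
    handle(27)
size = xs
factor = z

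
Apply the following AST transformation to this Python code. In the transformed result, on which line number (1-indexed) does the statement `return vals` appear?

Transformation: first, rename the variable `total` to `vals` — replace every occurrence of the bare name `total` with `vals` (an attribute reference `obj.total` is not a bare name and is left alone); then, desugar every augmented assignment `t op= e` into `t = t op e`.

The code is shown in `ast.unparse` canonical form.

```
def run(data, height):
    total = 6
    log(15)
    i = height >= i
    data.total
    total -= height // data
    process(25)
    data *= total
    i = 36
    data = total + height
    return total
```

11

Transformed code:
def run(data, height):
    vals = 6
    log(15)
    i = height >= i
    data.total
    vals = vals - height // data
    process(25)
    data = data * vals
    i = 36
    data = vals + height
    return vals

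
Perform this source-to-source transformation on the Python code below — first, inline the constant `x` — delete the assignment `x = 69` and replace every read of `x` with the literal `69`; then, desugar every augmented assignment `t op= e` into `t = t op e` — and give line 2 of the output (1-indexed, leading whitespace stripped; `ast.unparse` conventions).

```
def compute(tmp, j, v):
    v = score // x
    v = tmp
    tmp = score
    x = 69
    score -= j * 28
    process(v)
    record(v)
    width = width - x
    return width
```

v = score // 69

Transformed code:
def compute(tmp, j, v):
    v = score // 69
    v = tmp
    tmp = score
    score = score - j * 28
    process(v)
    record(v)
    width = width - 69
    return width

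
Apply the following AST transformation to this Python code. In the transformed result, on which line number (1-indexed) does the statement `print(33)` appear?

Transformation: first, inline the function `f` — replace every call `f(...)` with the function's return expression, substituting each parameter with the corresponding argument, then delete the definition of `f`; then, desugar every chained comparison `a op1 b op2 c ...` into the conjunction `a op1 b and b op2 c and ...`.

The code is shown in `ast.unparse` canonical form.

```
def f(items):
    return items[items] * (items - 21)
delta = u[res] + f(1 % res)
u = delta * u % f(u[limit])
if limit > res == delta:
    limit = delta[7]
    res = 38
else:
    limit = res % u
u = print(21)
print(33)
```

Transformed code:
delta = u[res] + (1 % res)[1 % res] * (1 % res - 21)
u = delta * u % (u[limit][u[limit]] * (u[limit] - 21))
if limit > res and res == delta:
    limit = delta[7]
    res = 38
else:
    limit = res % u
u = print(21)
print(33)

9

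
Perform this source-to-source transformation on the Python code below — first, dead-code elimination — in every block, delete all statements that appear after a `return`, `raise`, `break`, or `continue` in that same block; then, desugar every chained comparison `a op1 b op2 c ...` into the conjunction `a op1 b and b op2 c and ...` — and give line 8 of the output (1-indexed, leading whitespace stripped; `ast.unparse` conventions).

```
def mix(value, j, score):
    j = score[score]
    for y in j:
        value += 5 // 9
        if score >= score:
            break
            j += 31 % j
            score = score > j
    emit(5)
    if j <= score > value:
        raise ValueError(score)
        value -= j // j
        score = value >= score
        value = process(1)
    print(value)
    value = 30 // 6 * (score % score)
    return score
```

Transformed code:
def mix(value, j, score):
    j = score[score]
    for y in j:
        value += 5 // 9
        if score >= score:
            break
    emit(5)
    if j <= score and score > value:
        raise ValueError(score)
    print(value)
    value = 30 // 6 * (score % score)
    return score

if j <= score and score > value:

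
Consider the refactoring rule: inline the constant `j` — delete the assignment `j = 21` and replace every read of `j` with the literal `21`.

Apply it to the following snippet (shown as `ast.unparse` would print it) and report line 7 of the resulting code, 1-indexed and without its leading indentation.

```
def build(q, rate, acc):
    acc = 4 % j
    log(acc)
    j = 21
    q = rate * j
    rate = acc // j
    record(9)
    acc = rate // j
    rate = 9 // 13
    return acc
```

Transformed code:
def build(q, rate, acc):
    acc = 4 % 21
    log(acc)
    q = rate * 21
    rate = acc // 21
    record(9)
    acc = rate // 21
    rate = 9 // 13
    return acc

acc = rate // 21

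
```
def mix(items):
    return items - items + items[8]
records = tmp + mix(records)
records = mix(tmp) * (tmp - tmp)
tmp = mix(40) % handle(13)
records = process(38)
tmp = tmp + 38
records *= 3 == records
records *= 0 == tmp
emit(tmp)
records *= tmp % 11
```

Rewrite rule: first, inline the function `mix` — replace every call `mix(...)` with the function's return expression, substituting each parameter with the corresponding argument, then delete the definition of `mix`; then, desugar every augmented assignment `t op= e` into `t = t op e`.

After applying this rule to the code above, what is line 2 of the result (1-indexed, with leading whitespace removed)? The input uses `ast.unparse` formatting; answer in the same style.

Transformed code:
records = tmp + (records - records + records[8])
records = (tmp - tmp + tmp[8]) * (tmp - tmp)
tmp = (40 - 40 + 40[8]) % handle(13)
records = process(38)
tmp = tmp + 38
records = records * (3 == records)
records = records * (0 == tmp)
emit(tmp)
records = records * (tmp % 11)

records = (tmp - tmp + tmp[8]) * (tmp - tmp)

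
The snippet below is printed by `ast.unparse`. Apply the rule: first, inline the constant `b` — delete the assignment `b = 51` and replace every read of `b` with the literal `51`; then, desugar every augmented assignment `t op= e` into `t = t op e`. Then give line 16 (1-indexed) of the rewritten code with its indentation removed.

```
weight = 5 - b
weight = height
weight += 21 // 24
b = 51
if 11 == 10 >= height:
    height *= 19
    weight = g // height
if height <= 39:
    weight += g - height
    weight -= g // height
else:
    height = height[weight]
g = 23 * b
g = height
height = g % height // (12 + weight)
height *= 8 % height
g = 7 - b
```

g = 7 - 51

Transformed code:
weight = 5 - 51
weight = height
weight = weight + 21 // 24
if 11 == 10 >= height:
    height = height * 19
    weight = g // height
if height <= 39:
    weight = weight + (g - height)
    weight = weight - g // height
else:
    height = height[weight]
g = 23 * 51
g = height
height = g % height // (12 + weight)
height = height * (8 % height)
g = 7 - 51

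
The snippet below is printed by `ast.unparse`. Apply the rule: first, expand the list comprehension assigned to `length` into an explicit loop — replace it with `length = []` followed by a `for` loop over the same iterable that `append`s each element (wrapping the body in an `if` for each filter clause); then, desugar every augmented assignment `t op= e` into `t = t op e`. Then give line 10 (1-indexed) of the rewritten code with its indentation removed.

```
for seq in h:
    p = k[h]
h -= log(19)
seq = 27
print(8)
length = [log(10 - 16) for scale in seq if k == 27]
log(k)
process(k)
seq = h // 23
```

Transformed code:
for seq in h:
    p = k[h]
h = h - log(19)
seq = 27
print(8)
length = []
for scale in seq:
    if k == 27:
        length.append(log(10 - 16))
log(k)
process(k)
seq = h // 23

log(k)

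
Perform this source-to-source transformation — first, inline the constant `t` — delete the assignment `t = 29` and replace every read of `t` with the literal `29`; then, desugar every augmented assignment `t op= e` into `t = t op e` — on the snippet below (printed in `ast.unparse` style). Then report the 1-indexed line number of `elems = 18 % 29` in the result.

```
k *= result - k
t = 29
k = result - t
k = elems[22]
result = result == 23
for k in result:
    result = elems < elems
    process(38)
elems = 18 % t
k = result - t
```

8

Transformed code:
k = k * (result - k)
k = result - 29
k = elems[22]
result = result == 23
for k in result:
    result = elems < elems
    process(38)
elems = 18 % 29
k = result - 29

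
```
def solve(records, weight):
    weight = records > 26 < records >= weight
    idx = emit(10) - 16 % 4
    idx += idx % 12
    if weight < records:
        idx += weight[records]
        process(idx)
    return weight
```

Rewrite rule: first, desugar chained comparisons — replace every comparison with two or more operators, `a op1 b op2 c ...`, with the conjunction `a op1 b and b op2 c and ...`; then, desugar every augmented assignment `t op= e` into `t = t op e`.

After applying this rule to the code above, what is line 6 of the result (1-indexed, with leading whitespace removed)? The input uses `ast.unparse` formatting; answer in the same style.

Transformed code:
def solve(records, weight):
    weight = records > 26 and 26 < records and (records >= weight)
    idx = emit(10) - 16 % 4
    idx = idx + idx % 12
    if weight < records:
        idx = idx + weight[records]
        process(idx)
    return weight

idx = idx + weight[records]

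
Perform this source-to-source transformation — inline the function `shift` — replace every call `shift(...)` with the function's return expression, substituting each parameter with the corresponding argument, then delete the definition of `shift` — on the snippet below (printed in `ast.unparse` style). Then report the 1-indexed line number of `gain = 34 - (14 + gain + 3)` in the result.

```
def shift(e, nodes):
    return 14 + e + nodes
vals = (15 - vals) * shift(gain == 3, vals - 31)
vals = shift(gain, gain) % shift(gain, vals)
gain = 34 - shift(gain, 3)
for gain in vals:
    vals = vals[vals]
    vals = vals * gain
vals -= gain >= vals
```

Transformed code:
vals = (15 - vals) * (14 + (gain == 3) + (vals - 31))
vals = (14 + gain + gain) % (14 + gain + vals)
gain = 34 - (14 + gain + 3)
for gain in vals:
    vals = vals[vals]
    vals = vals * gain
vals -= gain >= vals

3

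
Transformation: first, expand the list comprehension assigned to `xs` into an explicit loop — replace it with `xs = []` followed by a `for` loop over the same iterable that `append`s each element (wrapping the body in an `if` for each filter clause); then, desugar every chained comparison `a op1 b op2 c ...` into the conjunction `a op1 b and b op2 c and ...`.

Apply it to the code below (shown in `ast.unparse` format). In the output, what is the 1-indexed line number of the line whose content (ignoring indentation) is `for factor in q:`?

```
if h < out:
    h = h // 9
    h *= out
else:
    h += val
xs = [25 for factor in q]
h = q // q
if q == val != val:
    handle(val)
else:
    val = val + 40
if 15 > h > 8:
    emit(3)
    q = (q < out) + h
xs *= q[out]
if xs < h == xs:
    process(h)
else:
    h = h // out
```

7

Transformed code:
if h < out:
    h = h // 9
    h *= out
else:
    h += val
xs = []
for factor in q:
    xs.append(25)
h = q // q
if q == val and val != val:
    handle(val)
else:
    val = val + 40
if 15 > h and h > 8:
    emit(3)
    q = (q < out) + h
xs *= q[out]
if xs < h and h == xs:
    process(h)
else:
    h = h // out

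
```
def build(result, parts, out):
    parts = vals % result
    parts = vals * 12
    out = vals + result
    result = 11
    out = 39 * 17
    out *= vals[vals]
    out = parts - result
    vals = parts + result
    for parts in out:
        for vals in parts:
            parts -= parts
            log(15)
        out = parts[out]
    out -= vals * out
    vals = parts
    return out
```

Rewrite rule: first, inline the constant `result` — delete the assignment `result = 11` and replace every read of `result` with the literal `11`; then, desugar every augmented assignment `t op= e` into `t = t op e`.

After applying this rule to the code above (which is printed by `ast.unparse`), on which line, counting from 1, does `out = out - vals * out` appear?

Transformed code:
def build(result, parts, out):
    parts = vals % 11
    parts = vals * 12
    out = vals + 11
    out = 39 * 17
    out = out * vals[vals]
    out = parts - 11
    vals = parts + 11
    for parts in out:
        for vals in parts:
            parts = parts - parts
            log(15)
        out = parts[out]
    out = out - vals * out
    vals = parts
    return out

14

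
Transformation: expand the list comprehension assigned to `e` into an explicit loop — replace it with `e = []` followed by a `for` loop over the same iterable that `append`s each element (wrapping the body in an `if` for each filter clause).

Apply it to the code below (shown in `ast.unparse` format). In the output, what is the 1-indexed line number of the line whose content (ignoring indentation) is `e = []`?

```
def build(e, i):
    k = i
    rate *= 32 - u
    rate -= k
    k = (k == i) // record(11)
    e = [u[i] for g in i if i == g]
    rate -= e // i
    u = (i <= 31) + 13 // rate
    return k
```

Transformed code:
def build(e, i):
    k = i
    rate *= 32 - u
    rate -= k
    k = (k == i) // record(11)
    e = []
    for g in i:
        if i == g:
            e.append(u[i])
    rate -= e // i
    u = (i <= 31) + 13 // rate
    return k

6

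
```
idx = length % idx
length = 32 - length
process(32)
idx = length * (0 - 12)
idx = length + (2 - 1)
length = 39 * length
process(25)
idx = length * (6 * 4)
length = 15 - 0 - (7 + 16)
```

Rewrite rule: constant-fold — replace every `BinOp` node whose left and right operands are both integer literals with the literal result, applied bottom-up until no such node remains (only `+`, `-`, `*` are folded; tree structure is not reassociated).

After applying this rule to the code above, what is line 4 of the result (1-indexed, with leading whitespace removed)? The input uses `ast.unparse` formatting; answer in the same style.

idx = length * -12

Transformed code:
idx = length % idx
length = 32 - length
process(32)
idx = length * -12
idx = length + 1
length = 39 * length
process(25)
idx = length * 24
length = -8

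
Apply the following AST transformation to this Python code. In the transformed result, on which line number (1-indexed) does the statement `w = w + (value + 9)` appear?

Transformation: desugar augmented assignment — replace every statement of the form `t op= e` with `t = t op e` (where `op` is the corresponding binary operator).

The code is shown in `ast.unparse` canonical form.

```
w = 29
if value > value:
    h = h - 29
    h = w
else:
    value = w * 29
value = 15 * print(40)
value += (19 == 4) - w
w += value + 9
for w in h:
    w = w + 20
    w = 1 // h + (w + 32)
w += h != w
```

Transformed code:
w = 29
if value > value:
    h = h - 29
    h = w
else:
    value = w * 29
value = 15 * print(40)
value = value + ((19 == 4) - w)
w = w + (value + 9)
for w in h:
    w = w + 20
    w = 1 // h + (w + 32)
w = w + (h != w)

9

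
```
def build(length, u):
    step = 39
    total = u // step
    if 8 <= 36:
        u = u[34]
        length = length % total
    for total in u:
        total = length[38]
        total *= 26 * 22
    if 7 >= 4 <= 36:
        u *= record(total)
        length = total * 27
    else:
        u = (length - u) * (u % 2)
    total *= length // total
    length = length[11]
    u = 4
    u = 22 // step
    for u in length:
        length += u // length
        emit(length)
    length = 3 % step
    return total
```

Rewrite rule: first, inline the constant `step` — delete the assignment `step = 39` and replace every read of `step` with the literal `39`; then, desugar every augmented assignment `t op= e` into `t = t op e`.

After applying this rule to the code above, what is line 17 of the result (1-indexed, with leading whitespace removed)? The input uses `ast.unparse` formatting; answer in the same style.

u = 22 // 39

Transformed code:
def build(length, u):
    total = u // 39
    if 8 <= 36:
        u = u[34]
        length = length % total
    for total in u:
        total = length[38]
        total = total * (26 * 22)
    if 7 >= 4 <= 36:
        u = u * record(total)
        length = total * 27
    else:
        u = (length - u) * (u % 2)
    total = total * (length // total)
    length = length[11]
    u = 4
    u = 22 // 39
    for u in length:
        length = length + u // length
        emit(length)
    length = 3 % 39
    return total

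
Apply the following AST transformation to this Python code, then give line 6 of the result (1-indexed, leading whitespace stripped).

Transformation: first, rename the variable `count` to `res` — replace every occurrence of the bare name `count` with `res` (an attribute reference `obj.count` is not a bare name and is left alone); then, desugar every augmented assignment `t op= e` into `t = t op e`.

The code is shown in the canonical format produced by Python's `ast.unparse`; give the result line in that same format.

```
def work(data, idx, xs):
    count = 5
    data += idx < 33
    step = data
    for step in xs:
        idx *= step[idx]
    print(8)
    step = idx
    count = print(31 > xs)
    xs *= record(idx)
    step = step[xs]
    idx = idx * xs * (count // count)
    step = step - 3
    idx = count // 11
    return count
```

Transformed code:
def work(data, idx, xs):
    res = 5
    data = data + (idx < 33)
    step = data
    for step in xs:
        idx = idx * step[idx]
    print(8)
    step = idx
    res = print(31 > xs)
    xs = xs * record(idx)
    step = step[xs]
    idx = idx * xs * (res // res)
    step = step - 3
    idx = res // 11
    return res

idx = idx * step[idx]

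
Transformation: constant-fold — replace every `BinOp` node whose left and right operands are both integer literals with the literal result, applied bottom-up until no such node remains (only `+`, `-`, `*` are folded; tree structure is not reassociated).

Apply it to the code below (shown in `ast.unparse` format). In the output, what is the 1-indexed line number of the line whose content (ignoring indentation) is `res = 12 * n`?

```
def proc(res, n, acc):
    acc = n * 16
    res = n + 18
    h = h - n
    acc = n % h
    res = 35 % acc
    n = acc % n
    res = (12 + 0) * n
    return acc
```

Transformed code:
def proc(res, n, acc):
    acc = n * 16
    res = n + 18
    h = h - n
    acc = n % h
    res = 35 % acc
    n = acc % n
    res = 12 * n
    return acc

8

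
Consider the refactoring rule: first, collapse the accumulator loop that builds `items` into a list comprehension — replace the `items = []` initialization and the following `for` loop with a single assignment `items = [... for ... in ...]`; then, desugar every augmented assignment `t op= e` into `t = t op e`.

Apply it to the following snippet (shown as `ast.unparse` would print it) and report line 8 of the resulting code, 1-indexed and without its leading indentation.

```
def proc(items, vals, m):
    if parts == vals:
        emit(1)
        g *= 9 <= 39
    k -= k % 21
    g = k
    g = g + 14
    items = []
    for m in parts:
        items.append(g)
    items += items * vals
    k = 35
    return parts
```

items = [g for m in parts]

Transformed code:
def proc(items, vals, m):
    if parts == vals:
        emit(1)
        g = g * (9 <= 39)
    k = k - k % 21
    g = k
    g = g + 14
    items = [g for m in parts]
    items = items + items * vals
    k = 35
    return parts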